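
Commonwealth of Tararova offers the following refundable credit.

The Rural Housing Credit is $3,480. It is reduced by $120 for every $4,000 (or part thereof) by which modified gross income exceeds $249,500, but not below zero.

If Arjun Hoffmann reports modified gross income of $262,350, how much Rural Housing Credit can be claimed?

Rural Housing Credit: income exceeds $249,500 by $12,850, which is 4 full-or-partial $4,000 increments; reduction = 4 × $120 = $480, leaving $3,000.

$3,000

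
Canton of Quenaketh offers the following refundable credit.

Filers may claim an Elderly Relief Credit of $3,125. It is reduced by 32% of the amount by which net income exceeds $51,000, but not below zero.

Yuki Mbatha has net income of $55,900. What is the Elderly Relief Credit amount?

Elderly Relief Credit: 32% of the $4,900 excess over $51,000 is $1,568; credit = $3,125 − $1,568 = $1,557.

$1,557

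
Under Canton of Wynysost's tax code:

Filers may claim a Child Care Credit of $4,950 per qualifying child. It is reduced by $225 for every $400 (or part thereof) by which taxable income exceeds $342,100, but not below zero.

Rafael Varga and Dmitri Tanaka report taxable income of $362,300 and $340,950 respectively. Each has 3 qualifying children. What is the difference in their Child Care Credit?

$11,475

Rafael ($362,300): Child Care Credit: base = 3 × $4,950 = $14,850. income exceeds $342,100 by $20,200, which is 51 full-or-partial $400 increments; reduction = 51 × $225 = $11,475, leaving $3,375.
Dmitri ($340,950): Child Care Credit: base = 3 × $4,950 = $14,850. $340,950 is at or below the $342,100 threshold, so the full $14,850 applies.
Difference: |$3,375 − $14,850| = $11,475.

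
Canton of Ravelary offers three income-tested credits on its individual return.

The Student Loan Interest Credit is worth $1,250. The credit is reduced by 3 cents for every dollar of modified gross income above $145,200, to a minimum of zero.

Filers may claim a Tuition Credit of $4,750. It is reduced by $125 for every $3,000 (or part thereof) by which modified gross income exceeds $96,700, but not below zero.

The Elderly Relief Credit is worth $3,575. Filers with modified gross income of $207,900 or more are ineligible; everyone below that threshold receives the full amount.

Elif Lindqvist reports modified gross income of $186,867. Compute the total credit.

$4,450

Student Loan Interest Credit: 3% of the $41,667 excess over $145,200 is $1,250.01 ≥ base, so the credit is $0.
Tuition Credit: income exceeds $96,700 by $90,167, which is 31 full-or-partial $3,000 increments; reduction = 31 × $125 = $3,875, leaving $875.
Elderly Relief Credit: $186,867 is below the $207,900 cutoff, so the full $3,575 applies.
Total: $0 + $875 + $3,575 = $4,450.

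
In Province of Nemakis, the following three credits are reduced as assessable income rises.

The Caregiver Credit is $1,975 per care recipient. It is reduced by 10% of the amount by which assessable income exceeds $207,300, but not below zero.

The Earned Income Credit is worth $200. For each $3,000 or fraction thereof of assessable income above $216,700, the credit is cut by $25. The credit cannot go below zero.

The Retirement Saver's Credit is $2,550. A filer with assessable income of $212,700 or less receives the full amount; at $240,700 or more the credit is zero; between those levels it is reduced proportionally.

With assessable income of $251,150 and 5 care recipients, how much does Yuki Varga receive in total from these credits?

Caregiver Credit: base = 5 × $1,975 = $9,875. 10% of the $43,850 excess over $207,300 is $4,385; credit = $9,875 − $4,385 = $5,490.
Earned Income Credit: income exceeds $216,700 by $34,450 → 12 increments × $25 = $300 ≥ base, so the credit is $0.
Retirement Saver's Credit: $251,150 is at or above $240,700, so the credit is $0.
Total: $5,490 + $0 + $0 = $5,490.

$5,490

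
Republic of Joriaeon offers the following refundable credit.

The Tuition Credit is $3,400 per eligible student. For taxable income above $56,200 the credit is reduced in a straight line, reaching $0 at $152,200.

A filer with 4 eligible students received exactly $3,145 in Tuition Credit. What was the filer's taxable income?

$130,000

Full credit = 4 × $3,400 = $13,600.
$3,145 is 3,145/13,600 of the full $13,600, so 10,455/13,600 of the $96,000 range has been used: income = $56,200 + $96,000 × 10,455/13,600 = $130,000.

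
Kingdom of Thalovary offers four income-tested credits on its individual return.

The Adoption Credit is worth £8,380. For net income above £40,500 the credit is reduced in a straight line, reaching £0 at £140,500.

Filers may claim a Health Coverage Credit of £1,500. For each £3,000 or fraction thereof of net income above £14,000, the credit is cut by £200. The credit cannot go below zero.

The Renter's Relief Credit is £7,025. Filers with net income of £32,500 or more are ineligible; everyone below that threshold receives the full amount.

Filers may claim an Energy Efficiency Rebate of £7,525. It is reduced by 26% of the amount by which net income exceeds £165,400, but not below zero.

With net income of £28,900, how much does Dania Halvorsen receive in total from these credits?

£23,430

Adoption Credit: £28,900 is at or below the £40,500 threshold, so the full £8,380 applies.
Health Coverage Credit: income exceeds £14,000 by £14,900, which is 5 full-or-partial £3,000 increments; reduction = 5 × £200 = £1,000, leaving £500.
Renter's Relief Credit: £28,900 is below the £32,500 cutoff, so the full £7,025 applies.
Energy Efficiency Rebate: £28,900 is at or below the £165,400 threshold, so the full £7,525 applies.
Total: £8,380 + £500 + £7,025 + £7,525 = £23,430.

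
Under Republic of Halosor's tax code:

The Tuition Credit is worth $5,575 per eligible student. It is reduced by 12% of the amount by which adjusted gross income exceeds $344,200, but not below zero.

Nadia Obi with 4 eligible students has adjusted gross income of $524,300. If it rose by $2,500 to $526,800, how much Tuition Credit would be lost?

At $524,300 — base = 4 × $5,575 = $22,300. 12% of the $180,100 excess over $344,200 is $21,612; credit = $22,300 − $21,612 = $688.
At $526,800 — base = 4 × $5,575 = $22,300. 12% of the $182,600 excess over $344,200 is $21,912; credit = $22,300 − $21,912 = $388.
Lost: $688 − $388 = $300.

$300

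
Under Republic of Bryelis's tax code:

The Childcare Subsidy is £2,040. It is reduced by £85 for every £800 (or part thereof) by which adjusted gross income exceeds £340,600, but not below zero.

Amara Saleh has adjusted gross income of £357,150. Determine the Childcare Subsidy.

£255

Childcare Subsidy: income exceeds £340,600 by £16,550, which is 21 full-or-partial £800 increments; reduction = 21 × £85 = £1,785, leaving £255.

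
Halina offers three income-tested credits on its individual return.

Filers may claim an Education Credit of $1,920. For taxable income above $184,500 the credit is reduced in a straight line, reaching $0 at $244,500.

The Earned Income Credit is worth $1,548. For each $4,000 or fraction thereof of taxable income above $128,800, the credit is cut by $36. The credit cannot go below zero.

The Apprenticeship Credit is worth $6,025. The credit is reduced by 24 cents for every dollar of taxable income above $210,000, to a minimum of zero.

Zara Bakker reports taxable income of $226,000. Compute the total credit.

$3,425

Education Credit: $226,000 is $41,500 into a $60,000 phase-out range, leaving 18,500/60,000 of the credit: $1,920 × 18,500/60,000 = $592.
Earned Income Credit: income exceeds $128,800 by $97,200, which is 25 full-or-partial $4,000 increments; reduction = 25 × $36 = $900, leaving $648.
Apprenticeship Credit: 24% of the $16,000 excess over $210,000 is $3,840; credit = $6,025 − $3,840 = $2,185.
Total: $592 + $648 + $2,185 = $3,425.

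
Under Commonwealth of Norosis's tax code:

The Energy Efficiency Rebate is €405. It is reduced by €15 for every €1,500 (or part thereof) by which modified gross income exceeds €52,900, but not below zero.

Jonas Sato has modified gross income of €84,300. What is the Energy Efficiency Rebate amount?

€90

Energy Efficiency Rebate: income exceeds €52,900 by €31,400, which is 21 full-or-partial €1,500 increments; reduction = 21 × €15 = €315, leaving €90.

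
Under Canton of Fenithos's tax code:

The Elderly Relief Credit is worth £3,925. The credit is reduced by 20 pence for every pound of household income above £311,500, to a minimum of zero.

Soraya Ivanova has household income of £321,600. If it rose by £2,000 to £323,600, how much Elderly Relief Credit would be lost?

At £321,600 — 20% of the £10,100 excess over £311,500 is £2,020; credit = £3,925 − £2,020 = £1,905.
At £323,600 — 20% of the £12,100 excess over £311,500 is £2,420; credit = £3,925 − £2,420 = £1,505.
Lost: £1,905 − £1,505 = £400.

£400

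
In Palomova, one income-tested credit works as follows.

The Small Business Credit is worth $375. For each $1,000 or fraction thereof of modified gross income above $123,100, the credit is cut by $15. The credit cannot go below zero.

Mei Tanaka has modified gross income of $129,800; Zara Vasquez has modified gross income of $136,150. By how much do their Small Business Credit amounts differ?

$105

Mei ($129,800): Small Business Credit: income exceeds $123,100 by $6,700, which is 7 full-or-partial $1,000 increments; reduction = 7 × $15 = $105, leaving $270.
Zara ($136,150): Small Business Credit: income exceeds $123,100 by $13,050, which is 14 full-or-partial $1,000 increments; reduction = 14 × $15 = $210, leaving $165.
Difference: |$270 − $165| = $105.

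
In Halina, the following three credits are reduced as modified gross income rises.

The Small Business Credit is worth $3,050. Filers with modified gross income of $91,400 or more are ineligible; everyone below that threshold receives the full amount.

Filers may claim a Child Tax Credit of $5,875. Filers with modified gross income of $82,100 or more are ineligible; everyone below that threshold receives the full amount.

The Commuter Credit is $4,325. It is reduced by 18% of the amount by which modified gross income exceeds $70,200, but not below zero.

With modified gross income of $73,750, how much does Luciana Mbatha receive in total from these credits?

Small Business Credit: $73,750 is below the $91,400 cutoff, so the full $3,050 applies.
Child Tax Credit: $73,750 is below the $82,100 cutoff, so the full $5,875 applies.
Commuter Credit: 18% of the $3,550 excess over $70,200 is $639; credit = $4,325 − $639 = $3,686.
Total: $3,050 + $5,875 + $3,686 = $12,611.

$12,611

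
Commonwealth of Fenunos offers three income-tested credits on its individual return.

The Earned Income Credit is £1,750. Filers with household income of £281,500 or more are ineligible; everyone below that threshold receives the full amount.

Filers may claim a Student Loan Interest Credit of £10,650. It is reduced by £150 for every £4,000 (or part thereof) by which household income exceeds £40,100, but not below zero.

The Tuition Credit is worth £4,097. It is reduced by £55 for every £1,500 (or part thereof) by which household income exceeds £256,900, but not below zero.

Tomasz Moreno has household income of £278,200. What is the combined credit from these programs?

£6,672

Earned Income Credit: £278,200 is below the £281,500 cutoff, so the full £1,750 applies.
Student Loan Interest Credit: income exceeds £40,100 by £238,100, which is 60 full-or-partial £4,000 increments; reduction = 60 × £150 = £9,000, leaving £1,650.
Tuition Credit: income exceeds £256,900 by £21,300, which is 15 full-or-partial £1,500 increments; reduction = 15 × £55 = £825, leaving £3,272.
Total: £1,750 + £1,650 + £3,272 = £6,672.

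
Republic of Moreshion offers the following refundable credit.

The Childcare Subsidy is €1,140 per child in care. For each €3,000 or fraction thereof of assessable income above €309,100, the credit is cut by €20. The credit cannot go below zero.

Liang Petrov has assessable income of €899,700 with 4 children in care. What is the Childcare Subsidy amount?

Childcare Subsidy: base = 4 × €1,140 = €4,560. income exceeds €309,100 by €590,600, which is 197 full-or-partial €3,000 increments; reduction = 197 × €20 = €3,940, leaving €620.

€620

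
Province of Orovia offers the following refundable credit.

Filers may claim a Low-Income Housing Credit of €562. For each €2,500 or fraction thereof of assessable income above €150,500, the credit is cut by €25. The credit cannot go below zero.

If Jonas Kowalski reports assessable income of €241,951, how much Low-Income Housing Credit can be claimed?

€0

Low-Income Housing Credit: income exceeds €150,500 by €91,451 → 37 increments × €25 = €925 ≥ base, so the credit is €0.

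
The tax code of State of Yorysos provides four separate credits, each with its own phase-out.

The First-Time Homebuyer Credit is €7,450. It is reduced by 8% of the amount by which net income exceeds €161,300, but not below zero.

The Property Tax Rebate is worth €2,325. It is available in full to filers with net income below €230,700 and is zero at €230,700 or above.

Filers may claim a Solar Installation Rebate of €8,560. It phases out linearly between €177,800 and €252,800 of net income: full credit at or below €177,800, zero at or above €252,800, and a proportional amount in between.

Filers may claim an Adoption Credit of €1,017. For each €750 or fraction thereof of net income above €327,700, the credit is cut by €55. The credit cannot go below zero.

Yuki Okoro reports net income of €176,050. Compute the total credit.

€18,172

First-Time Homebuyer Credit: 8% of the €14,750 excess over €161,300 is €1,180; credit = €7,450 − €1,180 = €6,270.
Property Tax Rebate: €176,050 is below the €230,700 cutoff, so the full €2,325 applies.
Solar Installation Rebate: €176,050 is at or below the €177,800 threshold, so the full €8,560 applies.
Adoption Credit: €176,050 is at or below the €327,700 threshold, so the full €1,017 applies.
Total: €6,270 + €2,325 + €8,560 + €1,017 = €18,172.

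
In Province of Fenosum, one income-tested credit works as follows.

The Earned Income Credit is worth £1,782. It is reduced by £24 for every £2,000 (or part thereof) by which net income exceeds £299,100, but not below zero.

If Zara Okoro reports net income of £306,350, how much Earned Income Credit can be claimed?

Earned Income Credit: income exceeds £299,100 by £7,250, which is 4 full-or-partial £2,000 increments; reduction = 4 × £24 = £96, leaving £1,686.

£1,686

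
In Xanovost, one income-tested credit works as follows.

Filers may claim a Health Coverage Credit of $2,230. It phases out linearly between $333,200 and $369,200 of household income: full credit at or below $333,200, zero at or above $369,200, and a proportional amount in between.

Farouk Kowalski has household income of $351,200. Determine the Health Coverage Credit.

$1,115

Health Coverage Credit: $351,200 is $18,000 into a $36,000 phase-out range, leaving 18,000/36,000 of the credit: $2,230 × 18,000/36,000 = $1,115.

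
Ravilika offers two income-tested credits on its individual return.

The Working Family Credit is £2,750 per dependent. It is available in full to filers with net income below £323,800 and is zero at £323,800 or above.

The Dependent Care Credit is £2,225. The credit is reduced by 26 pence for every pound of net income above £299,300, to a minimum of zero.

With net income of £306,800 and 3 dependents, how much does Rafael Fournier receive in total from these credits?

Working Family Credit: base = 3 × £2,750 = £8,250. £306,800 is below the £323,800 cutoff, so the full £8,250 applies.
Dependent Care Credit: 26% of the £7,500 excess over £299,300 is £1,950; credit = £2,225 − £1,950 = £275.
Total: £8,250 + £275 = £8,525.

£8,525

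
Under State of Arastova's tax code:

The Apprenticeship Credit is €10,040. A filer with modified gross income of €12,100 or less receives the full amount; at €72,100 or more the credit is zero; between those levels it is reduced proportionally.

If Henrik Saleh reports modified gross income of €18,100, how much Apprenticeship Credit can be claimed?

Apprenticeship Credit: €18,100 is €6,000 into a €60,000 phase-out range, leaving 54,000/60,000 of the credit: €10,040 × 54,000/60,000 = €9,036.

€9,036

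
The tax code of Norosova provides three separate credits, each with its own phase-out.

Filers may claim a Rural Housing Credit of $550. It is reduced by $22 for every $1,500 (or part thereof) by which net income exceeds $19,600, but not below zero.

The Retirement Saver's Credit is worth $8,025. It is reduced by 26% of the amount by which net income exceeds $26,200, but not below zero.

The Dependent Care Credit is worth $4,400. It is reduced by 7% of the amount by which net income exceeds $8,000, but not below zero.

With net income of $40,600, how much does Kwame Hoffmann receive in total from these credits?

$6,641

Rural Housing Credit: income exceeds $19,600 by $21,000, which is 14 full-or-partial $1,500 increments; reduction = 14 × $22 = $308, leaving $242.
Retirement Saver's Credit: 26% of the $14,400 excess over $26,200 is $3,744; credit = $8,025 − $3,744 = $4,281.
Dependent Care Credit: 7% of the $32,600 excess over $8,000 is $2,282; credit = $4,400 − $2,282 = $2,118.
Total: $242 + $4,281 + $2,118 = $6,641.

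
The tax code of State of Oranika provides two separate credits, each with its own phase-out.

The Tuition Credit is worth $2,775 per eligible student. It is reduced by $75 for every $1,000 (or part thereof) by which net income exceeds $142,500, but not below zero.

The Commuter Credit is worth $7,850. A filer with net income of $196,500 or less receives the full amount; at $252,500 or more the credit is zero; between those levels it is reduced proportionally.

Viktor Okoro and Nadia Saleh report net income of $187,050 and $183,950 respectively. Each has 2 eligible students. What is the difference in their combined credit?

$225

Viktor ($187,050): Tuition Credit: base = 2 × $2,775 = $5,550. income exceeds $142,500 by $44,550, which is 45 full-or-partial $1,000 increments; reduction = 45 × $75 = $3,375, leaving $2,175. Commuter Credit: $187,050 is at or below the $196,500 threshold, so the full $7,850 applies. total $2,175 + $7,850 = $10,025
Nadia ($183,950): Tuition Credit: base = 2 × $2,775 = $5,550. income exceeds $142,500 by $41,450, which is 42 full-or-partial $1,000 increments; reduction = 42 × $75 = $3,150, leaving $2,400. Commuter Credit: $183,950 is at or below the $196,500 threshold, so the full $7,850 applies. total $2,400 + $7,850 = $10,250
Difference: |$10,025 − $10,250| = $225.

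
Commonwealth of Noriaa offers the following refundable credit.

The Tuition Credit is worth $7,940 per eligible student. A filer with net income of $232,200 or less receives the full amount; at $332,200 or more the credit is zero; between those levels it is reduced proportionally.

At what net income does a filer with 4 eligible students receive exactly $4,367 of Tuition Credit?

Full credit = 4 × $7,940 = $31,760.
$4,367 is 4,367/31,760 of the full $31,760, so 27,393/31,760 of the $100,000 range has been used: income = $232,200 + $100,000 × 27,393/31,760 = $318,450.

$318,450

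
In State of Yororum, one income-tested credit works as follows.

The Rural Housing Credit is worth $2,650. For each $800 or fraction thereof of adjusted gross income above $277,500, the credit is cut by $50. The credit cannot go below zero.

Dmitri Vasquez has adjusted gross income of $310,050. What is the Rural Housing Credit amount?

$600

Rural Housing Credit: income exceeds $277,500 by $32,550, which is 41 full-or-partial $800 increments; reduction = 41 × $50 = $2,050, leaving $600.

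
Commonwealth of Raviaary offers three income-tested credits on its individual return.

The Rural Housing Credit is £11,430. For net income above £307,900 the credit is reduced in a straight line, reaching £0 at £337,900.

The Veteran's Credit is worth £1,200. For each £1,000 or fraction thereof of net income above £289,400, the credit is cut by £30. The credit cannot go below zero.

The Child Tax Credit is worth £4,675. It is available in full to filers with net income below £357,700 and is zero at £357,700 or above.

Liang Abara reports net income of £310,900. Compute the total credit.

£15,502

Rural Housing Credit: £310,900 is £3,000 into a £30,000 phase-out range, leaving 27,000/30,000 of the credit: £11,430 × 27,000/30,000 = £10,287.
Veteran's Credit: income exceeds £289,400 by £21,500, which is 22 full-or-partial £1,000 increments; reduction = 22 × £30 = £660, leaving £540.
Child Tax Credit: £310,900 is below the £357,700 cutoff, so the full £4,675 applies.
Total: £10,287 + £540 + £4,675 = £15,502.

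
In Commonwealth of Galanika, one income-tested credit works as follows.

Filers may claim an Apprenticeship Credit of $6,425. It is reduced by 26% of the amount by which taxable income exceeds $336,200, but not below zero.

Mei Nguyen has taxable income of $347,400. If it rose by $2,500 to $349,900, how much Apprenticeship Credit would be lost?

At $347,400 — 26% of the $11,200 excess over $336,200 is $2,912; credit = $6,425 − $2,912 = $3,513.
At $349,900 — 26% of the $13,700 excess over $336,200 is $3,562; credit = $6,425 − $3,562 = $2,863.
Lost: $3,513 − $2,863 = $650.

$650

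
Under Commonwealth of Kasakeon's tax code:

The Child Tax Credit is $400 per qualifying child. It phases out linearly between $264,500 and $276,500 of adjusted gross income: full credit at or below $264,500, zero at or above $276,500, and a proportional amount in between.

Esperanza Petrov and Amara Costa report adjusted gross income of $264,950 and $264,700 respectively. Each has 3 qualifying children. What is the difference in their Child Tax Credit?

Esperanza ($264,950): Child Tax Credit: base = 3 × $400 = $1,200. $264,950 is $450 into a $12,000 phase-out range, leaving 11,550/12,000 of the credit: $1,200 × 11,550/12,000 = $1,155.
Amara ($264,700): Child Tax Credit: base = 3 × $400 = $1,200. $264,700 is $200 into a $12,000 phase-out range, leaving 11,800/12,000 of the credit: $1,200 × 11,800/12,000 = $1,180.
Difference: |$1,155 − $1,180| = $25.

$25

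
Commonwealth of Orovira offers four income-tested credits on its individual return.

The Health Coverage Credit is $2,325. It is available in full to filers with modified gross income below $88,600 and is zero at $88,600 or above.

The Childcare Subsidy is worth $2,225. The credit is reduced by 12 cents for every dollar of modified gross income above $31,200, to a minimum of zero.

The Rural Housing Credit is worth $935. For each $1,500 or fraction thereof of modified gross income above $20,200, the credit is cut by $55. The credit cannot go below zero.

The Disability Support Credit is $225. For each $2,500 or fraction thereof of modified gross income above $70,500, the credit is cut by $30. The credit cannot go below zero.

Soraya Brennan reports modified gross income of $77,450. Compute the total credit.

Health Coverage Credit: $77,450 is below the $88,600 cutoff, so the full $2,325 applies.
Childcare Subsidy: 12% of the $46,250 excess over $31,200 is $5,550 ≥ base, so the credit is $0.
Rural Housing Credit: income exceeds $20,200 by $57,250 → 39 increments × $55 = $2,145 ≥ base, so the credit is $0.
Disability Support Credit: income exceeds $70,500 by $6,950, which is 3 full-or-partial $2,500 increments; reduction = 3 × $30 = $90, leaving $135.
Total: $2,325 + $0 + $0 + $135 = $2,460.

$2,460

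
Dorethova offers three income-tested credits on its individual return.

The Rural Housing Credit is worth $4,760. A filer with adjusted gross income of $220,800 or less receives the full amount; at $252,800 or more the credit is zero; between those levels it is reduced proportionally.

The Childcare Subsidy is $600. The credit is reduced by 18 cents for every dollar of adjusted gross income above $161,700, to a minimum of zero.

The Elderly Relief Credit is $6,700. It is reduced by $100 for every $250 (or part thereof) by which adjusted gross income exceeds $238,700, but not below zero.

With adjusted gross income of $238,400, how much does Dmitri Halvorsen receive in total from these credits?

Rural Housing Credit: $238,400 is $17,600 into a $32,000 phase-out range, leaving 14,400/32,000 of the credit: $4,760 × 14,400/32,000 = $2,142.
Childcare Subsidy: 18% of the $76,700 excess over $161,700 is $13,806 ≥ base, so the credit is $0.
Elderly Relief Credit: $238,400 is at or below the $238,700 threshold, so the full $6,700 applies.
Total: $2,142 + $0 + $6,700 = $8,842.

$8,842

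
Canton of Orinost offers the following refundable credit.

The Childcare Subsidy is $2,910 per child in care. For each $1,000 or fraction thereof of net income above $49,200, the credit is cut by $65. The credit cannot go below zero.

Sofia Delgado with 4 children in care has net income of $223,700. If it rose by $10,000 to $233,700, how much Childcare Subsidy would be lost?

At $223,700 — base = 4 × $2,910 = $11,640. income exceeds $49,200 by $174,500, which is 175 full-or-partial $1,000 increments; reduction = 175 × $65 = $11,375, leaving $265.
At $233,700 — base = 4 × $2,910 = $11,640. income exceeds $49,200 by $184,500 → 185 increments × $65 = $12,025 ≥ base, so the credit is $0.
Lost: $265 − $0 = $265.

$265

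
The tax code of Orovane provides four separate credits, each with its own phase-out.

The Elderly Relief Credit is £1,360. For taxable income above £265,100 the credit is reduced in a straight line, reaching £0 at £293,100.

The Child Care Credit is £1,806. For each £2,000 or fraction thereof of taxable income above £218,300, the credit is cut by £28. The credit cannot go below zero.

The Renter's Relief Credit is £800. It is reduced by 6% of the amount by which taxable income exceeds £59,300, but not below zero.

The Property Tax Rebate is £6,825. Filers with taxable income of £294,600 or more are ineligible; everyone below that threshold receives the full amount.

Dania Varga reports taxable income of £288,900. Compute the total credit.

£7,827

Elderly Relief Credit: £288,900 is £23,800 into a £28,000 phase-out range, leaving 4,200/28,000 of the credit: £1,360 × 4,200/28,000 = £204.
Child Care Credit: income exceeds £218,300 by £70,600, which is 36 full-or-partial £2,000 increments; reduction = 36 × £28 = £1,008, leaving £798.
Renter's Relief Credit: 6% of the £229,600 excess over £59,300 is £13,776 ≥ base, so the credit is £0.
Property Tax Rebate: £288,900 is below the £294,600 cutoff, so the full £6,825 applies.
Total: £204 + £798 + £0 + £6,825 = £7,827.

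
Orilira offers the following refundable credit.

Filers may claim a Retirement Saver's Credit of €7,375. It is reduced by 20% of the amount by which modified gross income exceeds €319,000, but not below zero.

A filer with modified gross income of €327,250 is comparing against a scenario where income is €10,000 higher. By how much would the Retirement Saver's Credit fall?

At €327,250 — 20% of the €8,250 excess over €319,000 is €1,650; credit = €7,375 − €1,650 = €5,725.
At €337,250 — 20% of the €18,250 excess over €319,000 is €3,650; credit = €7,375 − €3,650 = €3,725.
Lost: €5,725 − €3,725 = €2,000.

€2,000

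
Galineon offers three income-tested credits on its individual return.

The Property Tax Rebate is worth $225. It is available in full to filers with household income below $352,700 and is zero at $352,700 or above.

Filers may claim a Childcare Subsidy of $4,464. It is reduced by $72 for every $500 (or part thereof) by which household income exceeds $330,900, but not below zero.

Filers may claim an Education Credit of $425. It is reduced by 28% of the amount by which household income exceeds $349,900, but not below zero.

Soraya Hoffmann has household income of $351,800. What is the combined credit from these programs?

Property Tax Rebate: $351,800 is below the $352,700 cutoff, so the full $225 applies.
Childcare Subsidy: income exceeds $330,900 by $20,900, which is 42 full-or-partial $500 increments; reduction = 42 × $72 = $3,024, leaving $1,440.
Education Credit: 28% of the $1,900 excess over $349,900 is $532 ≥ base, so the credit is $0.
Total: $225 + $1,440 + $0 = $1,665.

$1,665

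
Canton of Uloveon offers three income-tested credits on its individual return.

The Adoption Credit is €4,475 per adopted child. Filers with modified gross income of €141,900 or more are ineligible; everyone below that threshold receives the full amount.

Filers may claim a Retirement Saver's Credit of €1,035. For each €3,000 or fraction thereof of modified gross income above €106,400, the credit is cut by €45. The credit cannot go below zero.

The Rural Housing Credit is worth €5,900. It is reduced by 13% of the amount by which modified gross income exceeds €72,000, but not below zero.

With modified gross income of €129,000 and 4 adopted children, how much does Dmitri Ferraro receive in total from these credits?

€18,575

Adoption Credit: base = 4 × €4,475 = €17,900. €129,000 is below the €141,900 cutoff, so the full €17,900 applies.
Retirement Saver's Credit: income exceeds €106,400 by €22,600, which is 8 full-or-partial €3,000 increments; reduction = 8 × €45 = €360, leaving €675.
Rural Housing Credit: 13% of the €57,000 excess over €72,000 is €7,410 ≥ base, so the credit is €0.
Total: €17,900 + €675 + €0 = €18,575.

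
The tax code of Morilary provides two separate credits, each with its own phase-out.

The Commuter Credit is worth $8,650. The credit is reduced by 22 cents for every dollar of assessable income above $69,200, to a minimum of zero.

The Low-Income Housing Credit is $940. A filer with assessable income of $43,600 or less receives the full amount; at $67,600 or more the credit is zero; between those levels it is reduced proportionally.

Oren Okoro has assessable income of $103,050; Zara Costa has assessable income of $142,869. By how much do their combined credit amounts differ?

$1,203

Oren ($103,050): Commuter Credit: 22% of the $33,850 excess over $69,200 is $7,447; credit = $8,650 − $7,447 = $1,203. Low-Income Housing Credit: $103,050 is at or above $67,600, so the credit is $0. total $1,203 + $0 = $1,203
Zara ($142,869): Commuter Credit: 22% of the $73,669 excess over $69,200 is $16,207.18 ≥ base, so the credit is $0. Low-Income Housing Credit: $142,869 is at or above $67,600, so the credit is $0. total $0 + $0 = $0
Difference: |$1,203 − $0| = $1,203.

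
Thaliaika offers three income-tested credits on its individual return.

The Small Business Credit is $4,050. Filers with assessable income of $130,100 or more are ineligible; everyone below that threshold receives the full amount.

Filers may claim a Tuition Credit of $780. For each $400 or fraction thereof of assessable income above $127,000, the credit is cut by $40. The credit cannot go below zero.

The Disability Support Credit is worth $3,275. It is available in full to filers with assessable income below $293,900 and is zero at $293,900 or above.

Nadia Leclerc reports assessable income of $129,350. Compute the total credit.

$7,865

Small Business Credit: $129,350 is below the $130,100 cutoff, so the full $4,050 applies.
Tuition Credit: income exceeds $127,000 by $2,350, which is 6 full-or-partial $400 increments; reduction = 6 × $40 = $240, leaving $540.
Disability Support Credit: $129,350 is below the $293,900 cutoff, so the full $3,275 applies.
Total: $4,050 + $540 + $3,275 = $7,865.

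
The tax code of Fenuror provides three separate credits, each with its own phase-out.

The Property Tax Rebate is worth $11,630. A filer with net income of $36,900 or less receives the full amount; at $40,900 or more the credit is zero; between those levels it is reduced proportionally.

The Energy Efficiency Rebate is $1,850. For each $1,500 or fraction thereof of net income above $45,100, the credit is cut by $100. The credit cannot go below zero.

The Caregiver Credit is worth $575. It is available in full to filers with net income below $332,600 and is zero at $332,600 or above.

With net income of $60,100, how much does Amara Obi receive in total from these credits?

$1,425

Property Tax Rebate: $60,100 is at or above $40,900, so the credit is $0.
Energy Efficiency Rebate: income exceeds $45,100 by $15,000, which is 10 full-or-partial $1,500 increments; reduction = 10 × $100 = $1,000, leaving $850.
Caregiver Credit: $60,100 is below the $332,600 cutoff, so the full $575 applies.
Total: $0 + $850 + $575 = $1,425.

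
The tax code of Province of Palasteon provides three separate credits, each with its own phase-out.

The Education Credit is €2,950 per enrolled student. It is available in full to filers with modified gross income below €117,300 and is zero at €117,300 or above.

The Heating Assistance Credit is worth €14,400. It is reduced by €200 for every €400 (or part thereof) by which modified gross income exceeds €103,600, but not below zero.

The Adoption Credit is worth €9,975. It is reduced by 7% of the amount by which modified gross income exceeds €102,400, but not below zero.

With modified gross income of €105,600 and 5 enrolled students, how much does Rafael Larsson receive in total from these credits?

Education Credit: base = 5 × €2,950 = €14,750. €105,600 is below the €117,300 cutoff, so the full €14,750 applies.
Heating Assistance Credit: income exceeds €103,600 by €2,000, which is 5 full-or-partial €400 increments; reduction = 5 × €200 = €1,000, leaving €13,400.
Adoption Credit: 7% of the €3,200 excess over €102,400 is €224; credit = €9,975 − €224 = €9,751.
Total: €14,750 + €13,400 + €9,751 = €37,901.

€37,901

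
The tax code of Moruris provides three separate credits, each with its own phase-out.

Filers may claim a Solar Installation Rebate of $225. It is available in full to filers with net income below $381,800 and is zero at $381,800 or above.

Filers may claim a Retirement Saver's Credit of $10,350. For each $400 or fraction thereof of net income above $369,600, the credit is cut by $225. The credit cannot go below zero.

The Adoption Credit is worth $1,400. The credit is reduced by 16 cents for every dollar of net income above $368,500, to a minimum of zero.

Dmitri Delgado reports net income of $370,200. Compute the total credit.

$11,253

Solar Installation Rebate: $370,200 is below the $381,800 cutoff, so the full $225 applies.
Retirement Saver's Credit: income exceeds $369,600 by $600, which is 2 full-or-partial $400 increments; reduction = 2 × $225 = $450, leaving $9,900.
Adoption Credit: 16% of the $1,700 excess over $368,500 is $272; credit = $1,400 − $272 = $1,128.
Total: $225 + $9,900 + $1,128 = $11,253.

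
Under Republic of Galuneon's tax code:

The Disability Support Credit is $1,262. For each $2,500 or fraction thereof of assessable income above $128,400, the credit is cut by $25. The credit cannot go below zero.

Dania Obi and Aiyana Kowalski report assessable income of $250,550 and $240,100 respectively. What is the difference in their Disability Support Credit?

Dania ($250,550): Disability Support Credit: income exceeds $128,400 by $122,150, which is 49 full-or-partial $2,500 increments; reduction = 49 × $25 = $1,225, leaving $37.
Aiyana ($240,100): Disability Support Credit: income exceeds $128,400 by $111,700, which is 45 full-or-partial $2,500 increments; reduction = 45 × $25 = $1,125, leaving $137.
Difference: |$37 − $137| = $100.

$100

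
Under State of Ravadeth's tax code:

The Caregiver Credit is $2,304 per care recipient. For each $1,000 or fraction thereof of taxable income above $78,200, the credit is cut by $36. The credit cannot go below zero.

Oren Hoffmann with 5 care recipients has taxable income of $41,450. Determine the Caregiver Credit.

$11,520

Caregiver Credit: base = 5 × $2,304 = $11,520. $41,450 is at or below the $78,200 threshold, so the full $11,520 applies.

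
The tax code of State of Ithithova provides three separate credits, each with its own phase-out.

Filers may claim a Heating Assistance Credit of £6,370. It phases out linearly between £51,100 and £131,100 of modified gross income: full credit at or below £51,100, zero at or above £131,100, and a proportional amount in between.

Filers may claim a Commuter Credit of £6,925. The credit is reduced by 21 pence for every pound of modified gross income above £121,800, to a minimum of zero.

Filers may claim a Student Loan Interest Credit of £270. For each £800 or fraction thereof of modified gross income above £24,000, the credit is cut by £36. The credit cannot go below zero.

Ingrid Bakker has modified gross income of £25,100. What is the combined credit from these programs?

Heating Assistance Credit: £25,100 is at or below the £51,100 threshold, so the full £6,370 applies.
Commuter Credit: £25,100 is at or below the £121,800 threshold, so the full £6,925 applies.
Student Loan Interest Credit: income exceeds £24,000 by £1,100, which is 2 full-or-partial £800 increments; reduction = 2 × £36 = £72, leaving £198.
Total: £6,370 + £6,925 + £198 = £13,493.

£13,493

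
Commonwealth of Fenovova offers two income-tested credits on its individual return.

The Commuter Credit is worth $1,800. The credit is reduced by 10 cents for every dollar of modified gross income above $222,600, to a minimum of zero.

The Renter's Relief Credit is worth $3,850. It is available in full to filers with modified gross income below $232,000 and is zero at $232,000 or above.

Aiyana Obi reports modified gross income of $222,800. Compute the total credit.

Commuter Credit: 10% of the $200 excess over $222,600 is $20; credit = $1,800 − $20 = $1,780.
Renter's Relief Credit: $222,800 is below the $232,000 cutoff, so the full $3,850 applies.
Total: $1,780 + $3,850 = $5,630.

$5,630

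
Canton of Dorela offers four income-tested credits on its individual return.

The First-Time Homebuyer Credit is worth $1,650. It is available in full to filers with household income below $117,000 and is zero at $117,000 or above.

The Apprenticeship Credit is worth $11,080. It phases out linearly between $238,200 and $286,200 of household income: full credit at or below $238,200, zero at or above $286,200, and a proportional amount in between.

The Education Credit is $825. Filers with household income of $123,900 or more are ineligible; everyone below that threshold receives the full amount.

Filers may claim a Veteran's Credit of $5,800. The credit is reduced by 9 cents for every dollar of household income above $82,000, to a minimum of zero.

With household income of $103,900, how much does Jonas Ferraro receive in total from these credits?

$17,384

First-Time Homebuyer Credit: $103,900 is below the $117,000 cutoff, so the full $1,650 applies.
Apprenticeship Credit: $103,900 is at or below the $238,200 threshold, so the full $11,080 applies.
Education Credit: $103,900 is below the $123,900 cutoff, so the full $825 applies.
Veteran's Credit: 9% of the $21,900 excess over $82,000 is $1,971; credit = $5,800 − $1,971 = $3,829.
Total: $1,650 + $11,080 + $825 + $3,829 = $17,384.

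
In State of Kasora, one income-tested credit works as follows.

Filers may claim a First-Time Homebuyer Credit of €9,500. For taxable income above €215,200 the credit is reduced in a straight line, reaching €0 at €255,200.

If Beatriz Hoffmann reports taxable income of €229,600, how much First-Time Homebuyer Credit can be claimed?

First-Time Homebuyer Credit: €229,600 is €14,400 into a €40,000 phase-out range, leaving 25,600/40,000 of the credit: €9,500 × 25,600/40,000 = €6,080.

€6,080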